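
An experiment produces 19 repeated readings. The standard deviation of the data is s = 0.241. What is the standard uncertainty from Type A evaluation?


u_A = s / sqrt(n)
u_A = 0.241 / sqrt(19)
u_A = 0.241 / 4.3588989
u_A = 0.0553

0.0553


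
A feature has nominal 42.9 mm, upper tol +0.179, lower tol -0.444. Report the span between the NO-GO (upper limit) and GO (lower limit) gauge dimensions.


GO = nominal - lower_tol (smallest hole = maximum material condition)
GO = 42.9 - 0.444 = 42.456
NO-GO = nominal + upper_tol (largest hole = least material condition)
NO-GO = 42.9 + 0.179 = 43.079
spread = NO-GO - GO = 43.079 - 42.456 = 0.6230

0.6230


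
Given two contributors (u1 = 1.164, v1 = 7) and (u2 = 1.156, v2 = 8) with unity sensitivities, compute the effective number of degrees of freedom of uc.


uc = sqrt(u1^2 + u2^2) = sqrt(1.164^2 + 1.156^2) = 1.6404975
v_eff = uc^4 / (u1^4/v1 + u2^4/v2)
= 1.6404975^4 / (1.164^4/7 + 1.156^4/8)
= 7.2427299 / 0.48547326
v_eff = 14.9189

14.9189


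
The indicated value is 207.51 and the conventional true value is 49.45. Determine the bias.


Systematic error = measured - true
= 207.51 - 49.45
= 158.0600

158.0600


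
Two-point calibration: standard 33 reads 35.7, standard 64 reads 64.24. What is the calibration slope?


slope = (y2 - y1) / (x2 - x1)
= (64.24 - 35.7) / (64 - 33)
= 28.5400 / 31
= 0.9206

0.9206


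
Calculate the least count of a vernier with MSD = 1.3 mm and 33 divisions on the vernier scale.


LC = MSD / n_div
= 1.3 / 33
= 0.0394

0.0394


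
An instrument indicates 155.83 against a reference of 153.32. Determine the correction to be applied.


Correction = standard - reading
= 153.32 - 155.83
= -2.5100

-2.5100


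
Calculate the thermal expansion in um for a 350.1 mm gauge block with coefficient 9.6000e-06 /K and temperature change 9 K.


dL = L * alpha * dT
= 350.1 * 9.6000e-06 * 9
= 0.0302486 mm
dL_um = 0.0302486 * 1000 = 30.2486 um

30.2486


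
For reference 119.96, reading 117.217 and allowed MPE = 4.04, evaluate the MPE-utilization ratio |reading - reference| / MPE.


e = indication - reference = 117.217 - 119.96 = -2.7430
|e| = 2.7430
ratio = |e| / MPE = 2.7430 / 4.04
ratio = 0.6790

0.6790


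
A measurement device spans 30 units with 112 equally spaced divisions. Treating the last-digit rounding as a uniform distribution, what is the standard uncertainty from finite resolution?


resolution = range / divisions
resolution = 30 / 112 = 0.26785714
u_res = resolution / (2*sqrt(3))
u_res = 0.26785714 / 3.4641016
u_res = 0.0773

0.0773


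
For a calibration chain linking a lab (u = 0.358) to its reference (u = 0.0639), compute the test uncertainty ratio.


TUR = u_lab / u_ref
= 0.358 / 0.0639
= 5.6025

5.6025


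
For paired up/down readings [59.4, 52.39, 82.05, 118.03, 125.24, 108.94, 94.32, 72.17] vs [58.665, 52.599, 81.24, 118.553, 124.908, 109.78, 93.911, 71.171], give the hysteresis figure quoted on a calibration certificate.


|59.4 - 58.665| = 0.7350
|52.39 - 52.599| = 0.2090
|82.05 - 81.24| = 0.8100
|118.03 - 118.553| = 0.5230
|125.24 - 124.908| = 0.3320
|108.94 - 109.78| = 0.8400
|94.32 - 93.911| = 0.4090
|72.17 - 71.171| = 0.9990
hysteresis = max(diffs) = 0.9990

0.9990


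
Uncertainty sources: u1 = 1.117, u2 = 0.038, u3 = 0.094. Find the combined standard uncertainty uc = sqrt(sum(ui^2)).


uc = sqrt(1.117^2 + 0.038^2 + 0.094^2)
uc = sqrt(1.257969)
uc = 1.1216

1.1216


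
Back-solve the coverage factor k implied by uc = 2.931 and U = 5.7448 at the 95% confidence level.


k = U / uc
k = 5.7448 / 2.931
k = 1.96

1.96


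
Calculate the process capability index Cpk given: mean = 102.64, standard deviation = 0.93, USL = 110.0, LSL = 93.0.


Cpu = (USL - mean) / (3*sigma) = (110.0 - 102.64) / (3*0.93) = 2.6380
Cpl = (mean - LSL) / (3*sigma) = (102.64 - 93.0) / (3*0.93) = 3.4552
Cpk = min(Cpu, Cpl) = 2.6380

2.6380


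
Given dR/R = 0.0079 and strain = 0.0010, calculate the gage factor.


GF = (dR/R) / epsilon
= 0.0079 / 0.0010
= 7.9000

7.9000


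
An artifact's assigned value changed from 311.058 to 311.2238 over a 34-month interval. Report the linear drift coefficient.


rate = (v2 - v1) / months
= (311.2238 - 311.058) / 34
= 0.1658 / 34
= 0.0049

0.0049


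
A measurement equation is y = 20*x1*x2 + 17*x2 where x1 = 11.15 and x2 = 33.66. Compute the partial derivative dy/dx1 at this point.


y = 20*x1*x2 + 17*x2
dy/dx1 = 20*x2
Evaluate at x2 = 33.66: c1 = 20 * 33.66
c1 = 673.2000

673.2000


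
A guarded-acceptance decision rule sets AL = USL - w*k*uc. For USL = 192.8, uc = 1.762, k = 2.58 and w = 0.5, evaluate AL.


U = k * uc = 2.58 * 1.762 = 4.54596
guard band g = w * U = 0.5 * 4.54596 = 2.27298
AL = USL - g = 192.8 - 2.27298
AL = 190.5270

190.5270


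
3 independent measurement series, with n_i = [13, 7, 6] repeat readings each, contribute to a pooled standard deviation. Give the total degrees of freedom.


nu = sum_i (n_i - 1)
nu = ((13 - 1) + (7 - 1) + (6 - 1))
nu = 12 + 6 + 5
nu = 23

23


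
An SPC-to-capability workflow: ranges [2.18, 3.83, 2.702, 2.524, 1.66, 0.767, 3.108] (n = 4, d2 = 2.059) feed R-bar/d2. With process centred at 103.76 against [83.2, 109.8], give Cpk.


R_bar = (2.18 + 3.83 + 2.702 + 2.524 + 1.66 + 0.767 + 3.108) / 7 = 2.3958571
sigma = R_bar / d2 = 2.3958571 / 2.059 = 1.1636023
Cp = (USL - LSL)/(6*sigma) = (109.8 - 83.2)/(6*1.1636023) = 3.8100
Cpu = (109.8 - 103.76)/(3*1.1636023) = 1.7303
Cpl = (103.76 - 83.2)/(3*1.1636023) = 5.8898
Cpk = min(Cpu, Cpl) = 1.7303

1.7303


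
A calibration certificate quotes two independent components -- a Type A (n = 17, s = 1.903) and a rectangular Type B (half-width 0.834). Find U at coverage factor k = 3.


u_A = s / sqrt(n) = 1.903 / sqrt(17) = 0.46154529
u_B = half_width / sqrt(3) = 0.834 / sqrt(3) = 0.48151012
uc = sqrt(u_A^2 + u_B^2) = sqrt(0.46154529^2 + 0.48151012^2) = 0.66699029
U = k * uc = 3 * 0.66699029
U = 2.0010

2.0010


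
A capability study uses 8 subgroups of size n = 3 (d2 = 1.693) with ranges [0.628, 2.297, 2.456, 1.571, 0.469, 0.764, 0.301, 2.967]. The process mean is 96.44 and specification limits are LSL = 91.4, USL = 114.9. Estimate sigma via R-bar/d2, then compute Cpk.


R_bar = (0.628 + 2.297 + 2.456 + 1.571 + 0.469 + 0.764 + 0.301 + 2.967) / 8 = 1.431625
sigma = R_bar / d2 = 1.431625 / 1.693 = 0.84561429
Cp = (USL - LSL)/(6*sigma) = (114.9 - 91.4)/(6*0.84561429) = 4.6317
Cpu = (114.9 - 96.44)/(3*0.84561429) = 7.2768
Cpl = (96.44 - 91.4)/(3*0.84561429) = 1.9867
Cpk = min(Cpu, Cpl) = 1.9867

1.9867


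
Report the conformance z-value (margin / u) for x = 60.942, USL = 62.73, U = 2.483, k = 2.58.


u = U / k = 2.483 / 2.58 = 0.9624031
margin = |USL - x| = |62.73 - 60.942| = 1.788
z = margin / u = 1.788 / 0.9624031
z = 1.8578

1.8578


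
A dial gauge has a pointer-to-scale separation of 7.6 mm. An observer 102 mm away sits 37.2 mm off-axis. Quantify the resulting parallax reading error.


error = h * offset / d
= 7.6 * 37.2 / 102
= 2.7718

2.7718


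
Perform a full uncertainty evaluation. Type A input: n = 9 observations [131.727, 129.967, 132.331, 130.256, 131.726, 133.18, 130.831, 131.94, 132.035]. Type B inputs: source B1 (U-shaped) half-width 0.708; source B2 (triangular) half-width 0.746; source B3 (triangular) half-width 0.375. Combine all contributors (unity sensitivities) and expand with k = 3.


mean = (131.727 + 129.967 + 132.331 + 130.256 + 131.726 + 133.18 + 130.831 + 131.94 + 132.035) / 9 = 131.5547778
s = sqrt(sum((x - mean)^2)/(n-1)) = 1.0255225
u_A = s / sqrt(n) = 1.0255225 / sqrt(9) = 0.34184083
u_B1 = 0.708 / sqrt(2) = 0.5006316
u_B2 = 0.746 / sqrt(6) = 0.30455322
u_B3 = 0.375 / sqrt(6) = 0.15309311
uc = sqrt(0.34184083^2 + 0.5006316^2 + 0.30455322^2 + 0.15309311^2) = 0.69546913
U = k * uc = 3 * 0.69546913
U = 2.0864

2.0864


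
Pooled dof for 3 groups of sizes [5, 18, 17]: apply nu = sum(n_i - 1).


nu = sum_i (n_i - 1)
nu = ((5 - 1) + (18 - 1) + (17 - 1))
nu = 4 + 17 + 16
nu = 37

37


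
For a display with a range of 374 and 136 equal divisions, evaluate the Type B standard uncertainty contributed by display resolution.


resolution = range / divisions
resolution = 374 / 136 = 2.75
u_res = resolution / (2*sqrt(3))
u_res = 2.75 / 3.4641016
u_res = 0.7939

0.7939


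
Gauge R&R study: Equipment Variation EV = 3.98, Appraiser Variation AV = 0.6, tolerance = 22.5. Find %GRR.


GRR = sqrt(EV^2 + AV^2) = sqrt(3.98^2 + 0.6^2) = 4.024972
%GRR = GRR / tol * 100 = 4.024972 / 22.5 * 100
%GRR = 17.8888

17.8888


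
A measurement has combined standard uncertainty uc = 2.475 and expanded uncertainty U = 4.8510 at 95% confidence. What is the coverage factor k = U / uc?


k = U / uc
k = 4.8510 / 2.475
k = 1.96

1.96


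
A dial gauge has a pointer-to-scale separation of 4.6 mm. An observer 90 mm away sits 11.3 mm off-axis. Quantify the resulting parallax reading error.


error = h * offset / d
= 4.6 * 11.3 / 90
= 0.5776

0.5776


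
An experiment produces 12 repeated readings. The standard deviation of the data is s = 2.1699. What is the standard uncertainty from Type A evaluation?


u_A = s / sqrt(n)
u_A = 2.1699 / sqrt(12)
u_A = 2.1699 / 3.4641016
u_A = 0.6264

0.6264


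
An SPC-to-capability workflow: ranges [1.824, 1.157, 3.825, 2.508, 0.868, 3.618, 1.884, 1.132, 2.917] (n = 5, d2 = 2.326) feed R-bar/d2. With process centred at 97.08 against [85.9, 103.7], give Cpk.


R_bar = (1.824 + 1.157 + 3.825 + 2.508 + 0.868 + 3.618 + 1.884 + 1.132 + 2.917) / 9 = 2.1925556
sigma = R_bar / d2 = 2.1925556 / 2.326 = 0.94262923
Cp = (USL - LSL)/(6*sigma) = (103.7 - 85.9)/(6*0.94262923) = 3.1472
Cpu = (103.7 - 97.08)/(3*0.94262923) = 2.3410
Cpl = (97.08 - 85.9)/(3*0.94262923) = 3.9535
Cpk = min(Cpu, Cpl) = 2.3410

2.3410


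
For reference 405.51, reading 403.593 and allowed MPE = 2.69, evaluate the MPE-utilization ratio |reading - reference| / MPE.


e = indication - reference = 403.593 - 405.51 = -1.9170
|e| = 1.9170
ratio = |e| / MPE = 1.9170 / 2.69
ratio = 0.7126

0.7126


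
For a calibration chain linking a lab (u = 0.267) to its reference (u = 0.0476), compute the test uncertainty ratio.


TUR = u_lab / u_ref
= 0.267 / 0.0476
= 5.6092

5.6092


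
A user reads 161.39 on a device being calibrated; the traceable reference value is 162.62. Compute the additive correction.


Correction = standard - reading
= 162.62 - 161.39
= 1.2300

1.2300


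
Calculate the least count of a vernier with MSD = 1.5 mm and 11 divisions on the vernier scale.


LC = MSD / n_div
= 1.5 / 11
= 0.1364

0.1364


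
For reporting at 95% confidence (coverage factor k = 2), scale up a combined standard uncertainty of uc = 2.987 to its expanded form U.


U = k * uc
U = 2 * 2.987
U = 5.9740

5.9740


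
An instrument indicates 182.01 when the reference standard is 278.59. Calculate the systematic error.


Systematic error = measured - true
= 182.01 - 278.59
= -96.5800

-96.5800


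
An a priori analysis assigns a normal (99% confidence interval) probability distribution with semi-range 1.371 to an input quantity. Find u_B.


u_B = half_width / 2.576
u_B = 1.371 / 2.576
u_B = 0.5322

0.5322


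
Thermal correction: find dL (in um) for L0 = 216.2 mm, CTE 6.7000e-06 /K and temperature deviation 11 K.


dL = L * alpha * dT
= 216.2 * 6.7000e-06 * 11
= 0.0159339 mm
dL_um = 0.0159339 * 1000 = 15.9339 um

15.9339


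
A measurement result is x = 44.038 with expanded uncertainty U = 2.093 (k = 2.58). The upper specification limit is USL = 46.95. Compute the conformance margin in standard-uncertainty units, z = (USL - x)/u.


u = U / k = 2.093 / 2.58 = 0.81124031
margin = |USL - x| = |46.95 - 44.038| = 2.912
z = margin / u = 2.912 / 0.81124031
z = 3.5896

3.5896


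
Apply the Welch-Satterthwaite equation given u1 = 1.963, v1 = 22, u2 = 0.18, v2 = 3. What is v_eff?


uc = sqrt(u1^2 + u2^2) = sqrt(1.963^2 + 0.18^2) = 1.9712354
v_eff = uc^4 / (u1^4/v1 + u2^4/v2)
= 1.9712354^4 / (1.963^4/22 + 0.18^4/3)
= 15.099201 / 0.67527959
v_eff = 22.3599

22.3599


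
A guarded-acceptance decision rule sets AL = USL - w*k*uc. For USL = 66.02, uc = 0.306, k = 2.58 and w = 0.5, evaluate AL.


U = k * uc = 2.58 * 0.306 = 0.78948
guard band g = w * U = 0.5 * 0.78948 = 0.39474
AL = USL - g = 66.02 - 0.39474
AL = 65.6253

65.6253


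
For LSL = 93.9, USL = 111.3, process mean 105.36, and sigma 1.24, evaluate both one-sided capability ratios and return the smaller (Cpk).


Cpu = (USL - mean) / (3*sigma) = (111.3 - 105.36) / (3*1.24) = 1.5968
Cpl = (mean - LSL) / (3*sigma) = (105.36 - 93.9) / (3*1.24) = 3.0806
Cpk = min(Cpu, Cpl) = 1.5968

1.5968


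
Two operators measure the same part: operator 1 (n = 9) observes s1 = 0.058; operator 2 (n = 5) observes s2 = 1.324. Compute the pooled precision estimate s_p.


s_p = sqrt(((n1-1)*s1^2 + (n2-1)*s2^2) / (n1+n2-2))
numerator = (9-1)*0.058^2 + (5-1)*1.324^2 = 0.026912 + 7.011904 = 7.038816
denominator = 9 + 5 - 2 = 12
s_p^2 = 7.038816 / 12 = 0.586568
s_p = sqrt(0.586568) = 0.7659

0.7659


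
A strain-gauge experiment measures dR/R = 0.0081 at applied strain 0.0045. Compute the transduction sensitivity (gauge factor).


GF = (dR/R) / epsilon
= 0.0081 / 0.0045
= 1.8000

1.8000


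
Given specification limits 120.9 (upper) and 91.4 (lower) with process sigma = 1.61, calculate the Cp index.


Cp = (USL - LSL) / (6 * sigma)
= (120.9 - 91.4) / (6 * 1.61)
= 29.5000 / 9.6600
= 3.0538

3.0538


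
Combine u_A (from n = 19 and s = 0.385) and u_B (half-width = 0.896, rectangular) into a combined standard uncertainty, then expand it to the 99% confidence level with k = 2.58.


u_A = s / sqrt(n) = 0.385 / sqrt(19) = 0.088325058
u_B = half_width / sqrt(3) = 0.896 / sqrt(3) = 0.51730584
uc = sqrt(u_A^2 + u_B^2) = sqrt(0.088325058^2 + 0.51730584^2) = 0.524792
U = k * uc = 2.58 * 0.524792
U = 1.3540

1.3540


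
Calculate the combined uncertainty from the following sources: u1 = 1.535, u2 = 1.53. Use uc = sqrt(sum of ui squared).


uc = sqrt(1.535^2 + 1.53^2)
uc = sqrt(4.697125)
uc = 2.1673

2.1673


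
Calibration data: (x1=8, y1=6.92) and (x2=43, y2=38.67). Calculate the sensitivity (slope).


slope = (y2 - y1) / (x2 - x1)
= (38.67 - 6.92) / (43 - 8)
= 31.7500 / 35
= 0.9071

0.9071


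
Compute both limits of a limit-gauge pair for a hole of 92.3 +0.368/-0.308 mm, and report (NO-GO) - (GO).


GO = nominal - lower_tol (smallest hole = maximum material condition)
GO = 92.3 - 0.308 = 91.992
NO-GO = nominal + upper_tol (largest hole = least material condition)
NO-GO = 92.3 + 0.368 = 92.668
spread = NO-GO - GO = 92.668 - 91.992 = 0.6760

0.6760


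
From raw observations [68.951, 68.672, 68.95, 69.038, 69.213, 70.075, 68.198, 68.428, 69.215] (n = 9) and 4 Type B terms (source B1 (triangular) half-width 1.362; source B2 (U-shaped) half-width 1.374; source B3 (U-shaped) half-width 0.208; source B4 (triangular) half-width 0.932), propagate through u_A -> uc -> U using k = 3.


mean = (68.951 + 68.672 + 68.95 + 69.038 + 69.213 + 70.075 + 68.198 + 68.428 + 69.215) / 9 = 68.97111111
s = sqrt(sum((x - mean)^2)/(n-1)) = 0.53898341
u_A = s / sqrt(n) = 0.53898341 / sqrt(9) = 0.17966114
u_B1 = 1.362 / sqrt(6) = 0.55603417
u_B2 = 1.374 / sqrt(2) = 0.97156472
u_B3 = 0.208 / sqrt(2) = 0.14707821
u_B4 = 0.932 / sqrt(6) = 0.38048741
uc = sqrt(0.17966114^2 + 0.55603417^2 + 0.97156472^2 + 0.14707821^2 + 0.38048741^2) = 1.2049036
U = k * uc = 3 * 1.2049036
U = 3.6147

3.6147


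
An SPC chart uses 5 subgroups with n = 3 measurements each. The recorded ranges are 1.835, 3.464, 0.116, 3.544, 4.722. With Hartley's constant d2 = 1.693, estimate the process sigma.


R_bar = (1.835 + 3.464 + 0.116 + 3.544 + 4.722) / 5
R_bar = 13.681 / 5 = 2.7362
sigma_hat = R_bar / d2 = 2.7362 / 1.693 = 1.6162

1.6162


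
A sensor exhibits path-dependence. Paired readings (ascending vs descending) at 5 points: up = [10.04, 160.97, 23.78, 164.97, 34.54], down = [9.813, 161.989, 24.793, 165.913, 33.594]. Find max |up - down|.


|10.04 - 9.813| = 0.2270
|160.97 - 161.989| = 1.0190
|23.78 - 24.793| = 1.0130
|164.97 - 165.913| = 0.9430
|34.54 - 33.594| = 0.9460
hysteresis = max(diffs) = 1.0190

1.0190


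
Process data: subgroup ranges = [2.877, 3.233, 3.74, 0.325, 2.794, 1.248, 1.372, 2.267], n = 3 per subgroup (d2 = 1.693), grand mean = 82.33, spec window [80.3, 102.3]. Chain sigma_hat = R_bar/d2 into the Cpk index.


R_bar = (2.877 + 3.233 + 3.74 + 0.325 + 2.794 + 1.248 + 1.372 + 2.267) / 8 = 2.232
sigma = R_bar / d2 = 2.232 / 1.693 = 1.3183698
Cp = (USL - LSL)/(6*sigma) = (102.3 - 80.3)/(6*1.3183698) = 2.7812
Cpu = (102.3 - 82.33)/(3*1.3183698) = 5.0492
Cpl = (82.33 - 80.3)/(3*1.3183698) = 0.5133
Cpk = min(Cpu, Cpl) = 0.5133

0.5133


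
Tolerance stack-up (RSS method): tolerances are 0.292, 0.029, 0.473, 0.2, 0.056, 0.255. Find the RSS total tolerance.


RSS = sqrt(0.292^2 + 0.029^2 + 0.473^2 + 0.2^2 + 0.056^2 + 0.255^2)
= sqrt(0.417995)
= 0.6465

0.6465


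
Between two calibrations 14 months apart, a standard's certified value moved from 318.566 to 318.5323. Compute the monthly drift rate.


rate = (v2 - v1) / months
= (318.5323 - 318.566) / 14
= -0.0337 / 14
= -0.0024

-0.0024


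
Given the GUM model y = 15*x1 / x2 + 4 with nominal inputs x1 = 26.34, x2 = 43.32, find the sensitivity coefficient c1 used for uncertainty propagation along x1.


y = 15*x1 / x2 + 4
dy/dx1 = 15/x2
Evaluate at x2 = 43.32: c1 = 15 / 43.32
c1 = 0.3463

0.3463


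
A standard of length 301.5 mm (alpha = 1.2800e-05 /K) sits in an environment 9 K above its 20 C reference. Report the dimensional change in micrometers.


dL = L * alpha * dT
= 301.5 * 1.2800e-05 * 9
= 0.0347328 mm
dL_um = 0.0347328 * 1000 = 34.7328 um

34.7328


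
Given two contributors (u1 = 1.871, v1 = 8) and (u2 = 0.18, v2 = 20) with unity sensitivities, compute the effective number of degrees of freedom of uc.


uc = sqrt(u1^2 + u2^2) = sqrt(1.871^2 + 0.18^2) = 1.8796385
v_eff = uc^4 / (u1^4/v1 + u2^4/v2)
= 1.8796385^4 / (1.871^4/8 + 0.18^4/20)
= 12.482378 / 1.5318634
v_eff = 8.1485

8.1485


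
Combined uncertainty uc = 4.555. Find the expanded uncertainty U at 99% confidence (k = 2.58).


U = k * uc
U = 2.58 * 4.555
U = 11.7519

11.7519


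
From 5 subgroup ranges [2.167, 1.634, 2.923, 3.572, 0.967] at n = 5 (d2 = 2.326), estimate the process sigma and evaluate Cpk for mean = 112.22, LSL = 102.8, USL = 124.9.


R_bar = (2.167 + 1.634 + 2.923 + 3.572 + 0.967) / 5 = 2.2526
sigma = R_bar / d2 = 2.2526 / 2.326 = 0.96844368
Cp = (USL - LSL)/(6*sigma) = (124.9 - 102.8)/(6*0.96844368) = 3.8034
Cpu = (124.9 - 112.22)/(3*0.96844368) = 4.3644
Cpl = (112.22 - 102.8)/(3*0.96844368) = 3.2423
Cpk = min(Cpu, Cpl) = 3.2423

3.2423


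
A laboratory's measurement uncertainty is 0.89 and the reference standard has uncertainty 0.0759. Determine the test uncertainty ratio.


TUR = u_lab / u_ref
= 0.89 / 0.0759
= 11.7260

11.7260


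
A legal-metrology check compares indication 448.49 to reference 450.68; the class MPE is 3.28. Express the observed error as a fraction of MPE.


e = indication - reference = 448.49 - 450.68 = -2.1900
|e| = 2.1900
ratio = |e| / MPE = 2.1900 / 3.28
ratio = 0.6677

0.6677


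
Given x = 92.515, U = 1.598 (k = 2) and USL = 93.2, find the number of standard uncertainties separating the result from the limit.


u = U / k = 1.598 / 2 = 0.799
margin = |USL - x| = |93.2 - 92.515| = 0.685
z = margin / u = 0.685 / 0.799
z = 0.8573

0.8573


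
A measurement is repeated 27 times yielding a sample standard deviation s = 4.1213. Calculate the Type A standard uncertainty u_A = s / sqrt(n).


u_A = s / sqrt(n)
u_A = 4.1213 / sqrt(27)
u_A = 4.1213 / 5.1961524
u_A = 0.7931

0.7931


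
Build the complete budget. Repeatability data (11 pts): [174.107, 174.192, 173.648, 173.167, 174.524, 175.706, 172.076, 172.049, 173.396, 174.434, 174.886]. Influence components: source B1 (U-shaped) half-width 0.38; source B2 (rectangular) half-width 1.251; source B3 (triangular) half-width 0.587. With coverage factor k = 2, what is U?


mean = (174.107 + 174.192 + 173.648 + 173.167 + 174.524 + 175.706 + 172.076 + 172.049 + 173.396 + 174.434 + 174.886) / 11 = 173.835
s = sqrt(sum((x - mean)^2)/(n-1)) = 1.1224076
u_A = s / sqrt(n) = 1.1224076 / sqrt(11) = 0.33841862
u_B1 = 0.38 / sqrt(2) = 0.26870058
u_B2 = 1.251 / sqrt(3) = 0.72226519
u_B3 = 0.587 / sqrt(6) = 0.23964175
uc = sqrt(0.33841862^2 + 0.26870058^2 + 0.72226519^2 + 0.23964175^2) = 0.87511276
U = k * uc = 2 * 0.87511276
U = 1.7502

1.7502


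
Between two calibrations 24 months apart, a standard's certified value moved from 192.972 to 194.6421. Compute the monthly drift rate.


rate = (v2 - v1) / months
= (194.6421 - 192.972) / 24
= 1.6701 / 24
= 0.0696

0.0696


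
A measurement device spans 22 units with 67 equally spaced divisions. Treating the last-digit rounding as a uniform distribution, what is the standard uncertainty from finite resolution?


resolution = range / divisions
resolution = 22 / 67 = 0.32835821
u_res = resolution / (2*sqrt(3))
u_res = 0.32835821 / 3.4641016
u_res = 0.0948

0.0948


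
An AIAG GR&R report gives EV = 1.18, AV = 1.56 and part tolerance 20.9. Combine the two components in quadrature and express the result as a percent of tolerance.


GRR = sqrt(EV^2 + AV^2) = sqrt(1.18^2 + 1.56^2) = 1.9560164
%GRR = GRR / tol * 100 = 1.9560164 / 20.9 * 100
%GRR = 9.3589

9.3589


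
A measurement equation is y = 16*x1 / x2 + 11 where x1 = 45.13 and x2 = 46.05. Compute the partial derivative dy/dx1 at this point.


y = 16*x1 / x2 + 11
dy/dx1 = 16/x2
Evaluate at x2 = 46.05: c1 = 16 / 46.05
c1 = 0.3474

0.3474


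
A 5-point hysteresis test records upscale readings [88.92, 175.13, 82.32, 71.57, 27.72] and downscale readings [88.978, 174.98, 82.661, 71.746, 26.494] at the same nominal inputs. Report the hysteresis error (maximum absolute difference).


|88.92 - 88.978| = 0.0580
|175.13 - 174.98| = 0.1500
|82.32 - 82.661| = 0.3410
|71.57 - 71.746| = 0.1760
|27.72 - 26.494| = 1.2260
hysteresis = max(diffs) = 1.2260

1.2260


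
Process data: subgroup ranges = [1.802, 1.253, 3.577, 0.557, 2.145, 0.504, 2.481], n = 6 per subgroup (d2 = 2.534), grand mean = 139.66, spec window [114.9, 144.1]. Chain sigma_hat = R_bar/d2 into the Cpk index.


R_bar = (1.802 + 1.253 + 3.577 + 0.557 + 2.145 + 0.504 + 2.481) / 7 = 1.7598571
sigma = R_bar / d2 = 1.7598571 / 2.534 = 0.69449767
Cp = (USL - LSL)/(6*sigma) = (144.1 - 114.9)/(6*0.69449767) = 7.0075
Cpu = (144.1 - 139.66)/(3*0.69449767) = 2.1310
Cpl = (139.66 - 114.9)/(3*0.69449767) = 11.8839
Cpk = min(Cpu, Cpl) = 2.1310

2.1310


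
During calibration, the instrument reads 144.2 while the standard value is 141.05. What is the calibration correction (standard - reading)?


Correction = standard - reading
= 141.05 - 144.2
= -3.1500

-3.1500


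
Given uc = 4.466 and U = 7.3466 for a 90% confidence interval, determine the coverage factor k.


k = U / uc
k = 7.3466 / 4.466
k = 1.645

1.645


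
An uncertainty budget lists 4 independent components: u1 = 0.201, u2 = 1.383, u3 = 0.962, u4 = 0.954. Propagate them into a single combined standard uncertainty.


uc = sqrt(0.201^2 + 1.383^2 + 0.962^2 + 0.954^2)
uc = sqrt(3.78865)
uc = 1.9464

1.9464


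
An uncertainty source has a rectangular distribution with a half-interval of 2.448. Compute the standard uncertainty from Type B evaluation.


u_B = half_width / sqrt(3)
u_B = 2.448 / 1.7320508
u_B = 1.4134

1.4134


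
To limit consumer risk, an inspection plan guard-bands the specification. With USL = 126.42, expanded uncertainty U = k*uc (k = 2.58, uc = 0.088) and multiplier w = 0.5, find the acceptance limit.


U = k * uc = 2.58 * 0.088 = 0.22704
guard band g = w * U = 0.5 * 0.22704 = 0.11352
AL = USL - g = 126.42 - 0.11352
AL = 126.3065

126.3065


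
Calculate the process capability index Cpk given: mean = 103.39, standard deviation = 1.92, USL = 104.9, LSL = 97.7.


Cpu = (USL - mean) / (3*sigma) = (104.9 - 103.39) / (3*1.92) = 0.2622
Cpl = (mean - LSL) / (3*sigma) = (103.39 - 97.7) / (3*1.92) = 0.9878
Cpk = min(Cpu, Cpl) = 0.2622

0.2622


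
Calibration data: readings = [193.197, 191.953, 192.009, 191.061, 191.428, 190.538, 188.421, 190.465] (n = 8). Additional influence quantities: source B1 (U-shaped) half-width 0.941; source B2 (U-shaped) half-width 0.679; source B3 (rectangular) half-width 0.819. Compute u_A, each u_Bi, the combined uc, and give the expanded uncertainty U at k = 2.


mean = (193.197 + 191.953 + 192.009 + 191.061 + 191.428 + 190.538 + 188.421 + 190.465) / 8 = 191.134
s = sqrt(sum((x - mean)^2)/(n-1)) = 1.4115476
u_A = s / sqrt(n) = 1.4115476 / sqrt(8) = 0.49905744
u_B1 = 0.941 / sqrt(2) = 0.66538748
u_B2 = 0.679 / sqrt(2) = 0.4801255
u_B3 = 0.819 / sqrt(3) = 0.47284987
uc = sqrt(0.49905744^2 + 0.66538748^2 + 0.4801255^2 + 0.47284987^2) = 1.0704701
U = k * uc = 2 * 1.0704701
U = 2.1409

2.1409


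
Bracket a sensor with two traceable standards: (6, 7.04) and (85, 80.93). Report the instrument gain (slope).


slope = (y2 - y1) / (x2 - x1)
= (80.93 - 7.04) / (85 - 6)
= 73.8900 / 79
= 0.9353

0.9353


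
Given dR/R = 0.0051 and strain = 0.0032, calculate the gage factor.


GF = (dR/R) / epsilon
= 0.0051 / 0.0032
= 1.5938

1.5938


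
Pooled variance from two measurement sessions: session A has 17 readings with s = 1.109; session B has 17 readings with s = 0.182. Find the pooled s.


s_p = sqrt(((n1-1)*s1^2 + (n2-1)*s2^2) / (n1+n2-2))
numerator = (17-1)*1.109^2 + (17-1)*0.182^2 = 19.678096 + 0.529984 = 20.20808
denominator = 17 + 17 - 2 = 32
s_p^2 = 20.20808 / 32 = 0.6315025
s_p = sqrt(0.6315025) = 0.7947

0.7947


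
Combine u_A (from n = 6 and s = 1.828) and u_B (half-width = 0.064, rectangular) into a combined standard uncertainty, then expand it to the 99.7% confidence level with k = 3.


u_A = s / sqrt(n) = 1.828 / sqrt(6) = 0.74627787
u_B = half_width / sqrt(3) = 0.064 / sqrt(3) = 0.036950417
uc = sqrt(u_A^2 + u_B^2) = sqrt(0.74627787^2 + 0.036950417^2) = 0.74719207
U = k * uc = 3 * 0.74719207
U = 2.2416

2.2416


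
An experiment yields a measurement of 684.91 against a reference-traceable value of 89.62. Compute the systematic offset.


Systematic error = measured - true
= 684.91 - 89.62
= 595.2900

595.2900


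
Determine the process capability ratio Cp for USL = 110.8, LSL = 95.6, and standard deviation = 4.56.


Cp = (USL - LSL) / (6 * sigma)
= (110.8 - 95.6) / (6 * 4.56)
= 15.2000 / 27.3600
= 0.5556

0.5556


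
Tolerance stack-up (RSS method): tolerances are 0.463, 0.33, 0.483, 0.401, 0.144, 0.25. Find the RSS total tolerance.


RSS = sqrt(0.463^2 + 0.33^2 + 0.483^2 + 0.401^2 + 0.144^2 + 0.25^2)
= sqrt(0.800595)
= 0.8948

0.8948


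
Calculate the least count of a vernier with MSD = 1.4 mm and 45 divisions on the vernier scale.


LC = MSD / n_div
= 1.4 / 45
= 0.0311

0.0311


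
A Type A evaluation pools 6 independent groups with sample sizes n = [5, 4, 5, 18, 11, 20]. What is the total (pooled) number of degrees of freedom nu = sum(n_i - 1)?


nu = sum_i (n_i - 1)
nu = ((5 - 1) + (4 - 1) + (5 - 1) + (18 - 1) + (11 - 1) + (20 - 1))
nu = 4 + 3 + 4 + 17 + 10 + 19
nu = 57

57


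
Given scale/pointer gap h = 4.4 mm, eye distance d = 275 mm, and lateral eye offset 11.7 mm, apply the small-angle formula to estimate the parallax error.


error = h * offset / d
= 4.4 * 11.7 / 275
= 0.1872

0.1872


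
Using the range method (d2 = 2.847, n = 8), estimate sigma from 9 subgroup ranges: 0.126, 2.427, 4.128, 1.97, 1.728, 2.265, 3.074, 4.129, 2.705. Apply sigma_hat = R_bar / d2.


R_bar = (0.126 + 2.427 + 4.128 + 1.97 + 1.728 + 2.265 + 3.074 + 4.129 + 2.705) / 9
R_bar = 22.552 / 9 = 2.5057778
sigma_hat = R_bar / d2 = 2.5057778 / 2.847 = 0.8801

0.8801


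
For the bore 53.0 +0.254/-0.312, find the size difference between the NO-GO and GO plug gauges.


GO = nominal - lower_tol (smallest hole = maximum material condition)
GO = 53.0 - 0.312 = 52.688
NO-GO = nominal + upper_tol (largest hole = least material condition)
NO-GO = 53.0 + 0.254 = 53.254
spread = NO-GO - GO = 53.254 - 52.688 = 0.5660

0.5660


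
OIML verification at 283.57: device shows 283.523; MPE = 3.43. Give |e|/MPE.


e = indication - reference = 283.523 - 283.57 = -0.0470
|e| = 0.0470
ratio = |e| / MPE = 0.0470 / 3.43
ratio = 0.0137

0.0137


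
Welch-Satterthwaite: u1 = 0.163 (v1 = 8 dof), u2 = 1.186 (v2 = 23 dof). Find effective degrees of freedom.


uc = sqrt(u1^2 + u2^2) = sqrt(0.163^2 + 1.186^2) = 1.1971487
v_eff = uc^4 / (u1^4/v1 + u2^4/v2)
= 1.1971487^4 / (0.163^4/8 + 1.186^4/23)
= 2.0539619 / 0.086110513
v_eff = 23.8526

23.8526


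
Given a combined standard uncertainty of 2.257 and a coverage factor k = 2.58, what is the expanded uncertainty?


U = k * uc
U = 2.58 * 2.257
U = 5.8231

5.8231


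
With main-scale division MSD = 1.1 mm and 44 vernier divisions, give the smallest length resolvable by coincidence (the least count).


LC = MSD / n_div
= 1.1 / 44
= 0.0250

0.0250


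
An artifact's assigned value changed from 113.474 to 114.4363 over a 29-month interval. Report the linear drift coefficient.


rate = (v2 - v1) / months
= (114.4363 - 113.474) / 29
= 0.9623 / 29
= 0.0332

0.0332


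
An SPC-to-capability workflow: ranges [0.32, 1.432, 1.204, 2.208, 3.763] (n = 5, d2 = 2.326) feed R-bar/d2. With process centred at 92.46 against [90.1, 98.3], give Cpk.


R_bar = (0.32 + 1.432 + 1.204 + 2.208 + 3.763) / 5 = 1.7854
sigma = R_bar / d2 = 1.7854 / 2.326 = 0.76758383
Cp = (USL - LSL)/(6*sigma) = (98.3 - 90.1)/(6*0.76758383) = 1.7805
Cpu = (98.3 - 92.46)/(3*0.76758383) = 2.5361
Cpl = (92.46 - 90.1)/(3*0.76758383) = 1.0249
Cpk = min(Cpu, Cpl) = 1.0249

1.0249


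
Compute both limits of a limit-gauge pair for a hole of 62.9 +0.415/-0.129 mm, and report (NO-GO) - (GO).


GO = nominal - lower_tol (smallest hole = maximum material condition)
GO = 62.9 - 0.129 = 62.771
NO-GO = nominal + upper_tol (largest hole = least material condition)
NO-GO = 62.9 + 0.415 = 63.315
spread = NO-GO - GO = 63.315 - 62.771 = 0.5440

0.5440


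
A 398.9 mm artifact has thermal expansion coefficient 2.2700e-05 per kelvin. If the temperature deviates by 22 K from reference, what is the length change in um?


dL = L * alpha * dT
= 398.9 * 2.2700e-05 * 22
= 0.1992107 mm
dL_um = 0.1992107 * 1000 = 199.2107 um

199.2107


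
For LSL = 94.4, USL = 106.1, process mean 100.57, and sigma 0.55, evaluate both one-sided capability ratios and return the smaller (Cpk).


Cpu = (USL - mean) / (3*sigma) = (106.1 - 100.57) / (3*0.55) = 3.3515
Cpl = (mean - LSL) / (3*sigma) = (100.57 - 94.4) / (3*0.55) = 3.7394
Cpk = min(Cpu, Cpl) = 3.3515

3.3515


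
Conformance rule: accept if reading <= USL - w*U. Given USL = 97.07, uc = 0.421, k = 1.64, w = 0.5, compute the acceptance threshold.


U = k * uc = 1.64 * 0.421 = 0.69044
guard band g = w * U = 0.5 * 0.69044 = 0.34522
AL = USL - g = 97.07 - 0.34522
AL = 96.7248

96.7248


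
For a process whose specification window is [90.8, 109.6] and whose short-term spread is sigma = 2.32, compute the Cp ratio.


Cp = (USL - LSL) / (6 * sigma)
= (109.6 - 90.8) / (6 * 2.32)
= 18.8000 / 13.9200
= 1.3506

1.3506


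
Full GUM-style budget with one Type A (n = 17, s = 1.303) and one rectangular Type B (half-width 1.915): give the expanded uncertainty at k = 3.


u_A = s / sqrt(n) = 1.303 / sqrt(17) = 0.31602392
u_B = half_width / sqrt(3) = 1.915 / sqrt(3) = 1.1056258
uc = sqrt(u_A^2 + u_B^2) = sqrt(0.31602392^2 + 1.1056258^2) = 1.1499041
U = k * uc = 3 * 1.1499041
U = 3.4497

3.4497


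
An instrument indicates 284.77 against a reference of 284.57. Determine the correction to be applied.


Correction = standard - reading
= 284.57 - 284.77
= -0.2000

-0.2000


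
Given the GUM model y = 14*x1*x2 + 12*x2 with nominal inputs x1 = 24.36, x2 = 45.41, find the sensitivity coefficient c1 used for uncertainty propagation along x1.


y = 14*x1*x2 + 12*x2
dy/dx1 = 14*x2
Evaluate at x2 = 45.41: c1 = 14 * 45.41
c1 = 635.7400

635.7400


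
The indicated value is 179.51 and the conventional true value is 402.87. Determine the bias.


Systematic error = measured - true
= 179.51 - 402.87
= -223.3600

-223.3600


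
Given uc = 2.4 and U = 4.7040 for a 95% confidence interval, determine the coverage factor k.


k = U / uc
k = 4.7040 / 2.4
k = 1.96

1.96


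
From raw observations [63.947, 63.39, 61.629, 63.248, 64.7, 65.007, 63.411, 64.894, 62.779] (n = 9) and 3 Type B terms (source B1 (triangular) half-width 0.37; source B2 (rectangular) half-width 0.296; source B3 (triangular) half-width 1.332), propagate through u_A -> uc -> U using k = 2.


mean = (63.947 + 63.39 + 61.629 + 63.248 + 64.7 + 65.007 + 63.411 + 64.894 + 62.779) / 9 = 63.66722222
s = sqrt(sum((x - mean)^2)/(n-1)) = 1.1015008
u_A = s / sqrt(n) = 1.1015008 / sqrt(9) = 0.36716693
u_B1 = 0.37 / sqrt(6) = 0.15105187
u_B2 = 0.296 / sqrt(3) = 0.17089568
u_B3 = 1.332 / sqrt(6) = 0.54378672
uc = sqrt(0.36716693^2 + 0.15105187^2 + 0.17089568^2 + 0.54378672^2) = 0.69464923
U = k * uc = 2 * 0.69464923
U = 1.3893

1.3893


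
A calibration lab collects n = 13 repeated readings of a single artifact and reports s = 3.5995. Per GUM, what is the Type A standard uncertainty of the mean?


u_A = s / sqrt(n)
u_A = 3.5995 / sqrt(13)
u_A = 3.5995 / 3.6055513
u_A = 0.9983

0.9983


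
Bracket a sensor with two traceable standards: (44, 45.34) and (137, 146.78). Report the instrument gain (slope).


slope = (y2 - y1) / (x2 - x1)
= (146.78 - 45.34) / (137 - 44)
= 101.4400 / 93
= 1.0908

1.0908


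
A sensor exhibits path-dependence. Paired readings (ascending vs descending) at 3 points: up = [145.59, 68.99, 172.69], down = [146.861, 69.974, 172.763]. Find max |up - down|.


|145.59 - 146.861| = 1.2710
|68.99 - 69.974| = 0.9840
|172.69 - 172.763| = 0.0730
hysteresis = max(diffs) = 1.2710

1.2710


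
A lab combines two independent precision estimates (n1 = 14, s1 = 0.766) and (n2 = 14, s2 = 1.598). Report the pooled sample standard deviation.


s_p = sqrt(((n1-1)*s1^2 + (n2-1)*s2^2) / (n1+n2-2))
numerator = (14-1)*0.766^2 + (14-1)*1.598^2 = 7.627828 + 33.196852 = 40.82468
denominator = 14 + 14 - 2 = 26
s_p^2 = 40.82468 / 26 = 1.57018
s_p = sqrt(1.57018) = 1.2531

1.2531


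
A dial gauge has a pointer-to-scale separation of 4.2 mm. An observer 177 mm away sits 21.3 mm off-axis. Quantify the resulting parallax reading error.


error = h * offset / d
= 4.2 * 21.3 / 177
= 0.5054

0.5054


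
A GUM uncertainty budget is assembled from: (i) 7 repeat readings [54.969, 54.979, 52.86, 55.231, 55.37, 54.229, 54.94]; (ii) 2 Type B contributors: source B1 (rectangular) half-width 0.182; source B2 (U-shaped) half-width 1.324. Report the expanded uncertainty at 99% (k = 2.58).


mean = (54.969 + 54.979 + 52.86 + 55.231 + 55.37 + 54.229 + 54.94) / 7 = 54.654
s = sqrt(sum((x - mean)^2)/(n-1)) = 0.86903126
u_A = s / sqrt(n) = 0.86903126 / sqrt(7) = 0.32846294
u_B1 = 0.182 / sqrt(3) = 0.10507775
u_B2 = 1.324 / sqrt(2) = 0.93620938
uc = sqrt(0.32846294^2 + 0.10507775^2 + 0.93620938^2) = 0.99770599
U = k * uc = 2.58 * 0.99770599
U = 2.5741

2.5741


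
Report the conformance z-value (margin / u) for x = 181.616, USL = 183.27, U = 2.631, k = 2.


u = U / k = 2.631 / 2 = 1.3155
margin = |USL - x| = |183.27 - 181.616| = 1.654
z = margin / u = 1.654 / 1.3155
z = 1.2573

1.2573


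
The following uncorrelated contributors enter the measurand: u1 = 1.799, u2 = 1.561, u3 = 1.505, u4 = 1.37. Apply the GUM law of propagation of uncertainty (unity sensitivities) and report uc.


uc = sqrt(1.799^2 + 1.561^2 + 1.505^2 + 1.37^2)
uc = sqrt(9.815047)
uc = 3.1329

3.1329


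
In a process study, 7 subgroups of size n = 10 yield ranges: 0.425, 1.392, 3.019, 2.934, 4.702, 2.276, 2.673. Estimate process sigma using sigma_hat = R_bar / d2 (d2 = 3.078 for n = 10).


R_bar = (0.425 + 1.392 + 3.019 + 2.934 + 4.702 + 2.276 + 2.673) / 7
R_bar = 17.421 / 7 = 2.4887143
sigma_hat = R_bar / d2 = 2.4887143 / 3.078 = 0.8085

0.8085


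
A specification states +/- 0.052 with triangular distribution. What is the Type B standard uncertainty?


u_B = half_width / sqrt(6)
u_B = 0.052 / 2.4494897
u_B = 0.0212

0.0212


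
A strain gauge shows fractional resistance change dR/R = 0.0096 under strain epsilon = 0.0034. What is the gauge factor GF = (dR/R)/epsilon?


GF = (dR/R) / epsilon
= 0.0096 / 0.0034
= 2.8235

2.8235


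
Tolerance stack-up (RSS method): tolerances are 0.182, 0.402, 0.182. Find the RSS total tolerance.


RSS = sqrt(0.182^2 + 0.402^2 + 0.182^2)
= sqrt(0.227852)
= 0.4773

0.4773


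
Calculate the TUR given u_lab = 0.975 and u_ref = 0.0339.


TUR = u_lab / u_ref
= 0.975 / 0.0339
= 28.7611

28.7611


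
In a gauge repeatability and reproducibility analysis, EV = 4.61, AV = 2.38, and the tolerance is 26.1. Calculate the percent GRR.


GRR = sqrt(EV^2 + AV^2) = sqrt(4.61^2 + 2.38^2) = 5.1881114
%GRR = GRR / tol * 100 = 5.1881114 / 26.1 * 100
%GRR = 19.8778

19.8778


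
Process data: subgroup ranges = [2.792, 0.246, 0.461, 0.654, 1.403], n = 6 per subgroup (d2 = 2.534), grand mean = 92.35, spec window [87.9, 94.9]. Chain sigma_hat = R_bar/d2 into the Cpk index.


R_bar = (2.792 + 0.246 + 0.461 + 0.654 + 1.403) / 5 = 1.1112
sigma = R_bar / d2 = 1.1112 / 2.534 = 0.43851618
Cp = (USL - LSL)/(6*sigma) = (94.9 - 87.9)/(6*0.43851618) = 2.6605
Cpu = (94.9 - 92.35)/(3*0.43851618) = 1.9384
Cpl = (92.35 - 87.9)/(3*0.43851618) = 3.3826
Cpk = min(Cpu, Cpl) = 1.9384

1.9384


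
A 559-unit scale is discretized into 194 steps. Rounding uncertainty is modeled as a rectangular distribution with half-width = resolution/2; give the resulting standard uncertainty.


resolution = range / divisions
resolution = 559 / 194 = 2.8814433
u_res = resolution / (2*sqrt(3))
u_res = 2.8814433 / 3.4641016
u_res = 0.8318

0.8318


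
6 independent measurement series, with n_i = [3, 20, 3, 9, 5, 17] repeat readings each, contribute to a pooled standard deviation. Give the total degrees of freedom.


nu = sum_i (n_i - 1)
nu = ((3 - 1) + (20 - 1) + (3 - 1) + (9 - 1) + (5 - 1) + (17 - 1))
nu = 2 + 19 + 2 + 8 + 4 + 16
nu = 51

51


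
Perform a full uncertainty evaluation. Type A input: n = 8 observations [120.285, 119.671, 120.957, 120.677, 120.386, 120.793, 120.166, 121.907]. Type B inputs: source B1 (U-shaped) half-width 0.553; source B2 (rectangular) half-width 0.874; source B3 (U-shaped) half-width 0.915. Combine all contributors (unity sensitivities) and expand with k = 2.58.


mean = (120.285 + 119.671 + 120.957 + 120.677 + 120.386 + 120.793 + 120.166 + 121.907) / 8 = 120.60525
s = sqrt(sum((x - mean)^2)/(n-1)) = 0.66279425
u_A = s / sqrt(n) = 0.66279425 / sqrt(8) = 0.23433315
u_B1 = 0.553 / sqrt(2) = 0.39103005
u_B2 = 0.874 / sqrt(3) = 0.50460414
u_B3 = 0.915 / sqrt(2) = 0.6470027
uc = sqrt(0.23433315^2 + 0.39103005^2 + 0.50460414^2 + 0.6470027^2) = 0.93864496
U = k * uc = 2.58 * 0.93864496
U = 2.4217

2.4217


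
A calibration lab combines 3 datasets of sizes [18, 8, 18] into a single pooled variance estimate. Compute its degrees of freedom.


nu = sum_i (n_i - 1)
nu = ((18 - 1) + (8 - 1) + (18 - 1))
nu = 17 + 7 + 17
nu = 41

41


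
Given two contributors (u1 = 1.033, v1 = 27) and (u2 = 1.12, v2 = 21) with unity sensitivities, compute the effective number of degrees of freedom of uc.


uc = sqrt(u1^2 + u2^2) = sqrt(1.033^2 + 1.12^2) = 1.5236433
v_eff = uc^4 / (u1^4/v1 + u2^4/v2)
= 1.5236433^4 / (1.033^4/27 + 1.12^4/21)
= 5.3893107 / 0.11710279
v_eff = 46.0221

46.0221


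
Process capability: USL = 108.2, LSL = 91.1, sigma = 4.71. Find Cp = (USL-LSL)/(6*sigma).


Cp = (USL - LSL) / (6 * sigma)
= (108.2 - 91.1) / (6 * 4.71)
= 17.1000 / 28.2600
= 0.6051

0.6051
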